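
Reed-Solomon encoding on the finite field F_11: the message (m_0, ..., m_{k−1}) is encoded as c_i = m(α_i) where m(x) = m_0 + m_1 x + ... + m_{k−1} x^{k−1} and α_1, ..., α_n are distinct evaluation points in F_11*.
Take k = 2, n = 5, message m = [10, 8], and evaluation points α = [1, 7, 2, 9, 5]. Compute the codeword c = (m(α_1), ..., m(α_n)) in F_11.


c = [7, 0, 4, 5, 6]

Message polynomial: m(x) = 10 + 8·x (mod 11).
For each evaluation point α_i, compute m(α_i) mod 11:
  α_1 = 1: Horner steps 8 → 7, so m(1) = 7.
  α_2 = 7: Horner steps 8 → 0, so m(7) = 0.
  α_3 = 2: Horner steps 8 → 4, so m(2) = 4.
  α_4 = 9: Horner steps 8 → 5, so m(9) = 5.
  α_5 = 5: Horner steps 8 → 6, so m(5) = 6.
Codeword c = [7, 0, 4, 5, 6] ∈ F_11^5.


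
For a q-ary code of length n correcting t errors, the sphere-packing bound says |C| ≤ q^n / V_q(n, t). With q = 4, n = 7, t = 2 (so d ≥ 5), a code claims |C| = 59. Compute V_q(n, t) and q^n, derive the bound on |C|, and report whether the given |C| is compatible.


V_q(n, t) = 211, q^n = 16384, Hamming bound = 77, |C| = 59 ≤ bound (satisfied).

Step 1: Compute V_q(n, t) = Σ_{j=0}^2 C(n, j) (q−1)^j.
  j = 0: C(7,0)·(3)^0 = 1·1 = 1.
  j = 1: C(7,1)·(3)^1 = 7·3 = 21.
  j = 2: C(7,2)·(3)^2 = 21·9 = 189.
  V_q(n, t) = 1 + 21 + 189 = 211.
Step 2: q^n = 4^7 = 16384.
Step 3: Hamming bound ⌊q^n / V_q(n,t)⌋ = ⌊16384/211⌋ = 77.
Step 4: Compare |C| = 59 to 77: satisfied.
The claimed |C| lies below the Hamming bound.


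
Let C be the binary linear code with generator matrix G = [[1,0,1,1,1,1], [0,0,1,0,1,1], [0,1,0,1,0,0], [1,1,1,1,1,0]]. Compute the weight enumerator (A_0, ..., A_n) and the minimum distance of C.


Weight distribution: A_0 = 1, A_2 = 6, A_3 = 4, A_4 = 1, A_5 = 4. Minimum distance d = 2.

Enumerate all 2^4 = 16 messages m ∈ F_2^4.
For each, compute codeword c = mG in F_2^6, then tally its weight.
  m = 0000 → c = 000000, weight = 0.
  m = 1000 → c = 101111, weight = 5.
  m = 0100 → c = 001011, weight = 3.
  m = 1100 → c = 100100, weight = 2.
  m = 0010 → c = 010100, weight = 2.
  m = 1010 → c = 111011, weight = 5.
  m = 0110 → c = 011111, weight = 5.
  m = 1110 → c = 110000, weight = 2.
  m = 0001 → c = 111110, weight = 5.
  m = 1001 → c = 010001, weight = 2.
  m = 0101 → c = 110101, weight = 4.
  m = 1101 → c = 011010, weight = 3.
  m = 0011 → c = 101010, weight = 3.
  m = 1011 → c = 000101, weight = 2.
  m = 0111 → c = 100001, weight = 2.
  m = 1111 → c = 001110, weight = 3.
Tally weights:
  weight 0: 1 codewords.
  weight 2: 6 codewords.
  weight 3: 4 codewords.
  weight 4: 1 codewords.
  weight 5: 4 codewords.
Minimum distance d = smallest w > 0 with A_w > 0 = 2.
Sanity: Σ A_w = 16 = 2^4 = 16 ✓.


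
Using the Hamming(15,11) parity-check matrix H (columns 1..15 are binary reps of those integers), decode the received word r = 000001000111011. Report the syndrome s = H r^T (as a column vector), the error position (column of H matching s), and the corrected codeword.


s = (1, 0, 1, 0)^T, error position = 10, corrected codeword c = 000001000011011

Compute s = H r^T mod 2 one row at a time:
  s_1 = 0 + 0 + 1 + 1 + 1 + 0 + 1 + 1 = 5 ≡ 1 (mod 2).
  s_2 = 0 + 0 + 1 + 0 + 1 + 0 + 1 + 1 = 4 ≡ 0 (mod 2).
  s_3 = 0 + 0 + 1 + 0 + 1 + 1 + 1 + 1 = 5 ≡ 1 (mod 2).
  s_4 = 0 + 0 + 0 + 0 + 0 + 1 + 0 + 1 = 2 ≡ 0 (mod 2).
s = (1, 0, 1, 0)^T — this equals column 10 of H (binary 1010), so error is at position 10.
Correct: flip bit 10 of r = 000001000111011 to get c = 000001000011011.


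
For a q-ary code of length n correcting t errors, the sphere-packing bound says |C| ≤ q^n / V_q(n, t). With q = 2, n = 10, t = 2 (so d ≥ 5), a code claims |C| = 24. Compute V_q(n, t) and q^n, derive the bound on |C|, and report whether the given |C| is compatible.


V_q(n, t) = 56, q^n = 1024, Hamming bound = 18, |C| = 24 > bound (violated).

Step 1: Compute V_q(n, t) = Σ_{j=0}^2 C(n, j) (q−1)^j.
  j = 0: C(10,0)·(1)^0 = 1·1 = 1.
  j = 1: C(10,1)·(1)^1 = 10·1 = 10.
  j = 2: C(10,2)·(1)^2 = 45·1 = 45.
  V_q(n, t) = 1 + 10 + 45 = 56.
Step 2: q^n = 2^10 = 1024.
Step 3: Hamming bound ⌊q^n / V_q(n,t)⌋ = ⌊1024/56⌋ = 18.
Step 4: Compare |C| = 24 to 18: violated.
The claimed |C| lies above the Hamming bound, so no 2-ary code of length 10 with d ≥ 5 can have 24 codewords.


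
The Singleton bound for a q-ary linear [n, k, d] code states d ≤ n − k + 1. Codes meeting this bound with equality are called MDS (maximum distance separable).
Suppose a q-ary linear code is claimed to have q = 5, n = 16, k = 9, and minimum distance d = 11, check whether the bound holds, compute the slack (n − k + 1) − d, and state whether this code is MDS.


Singleton RHS = n − k + 1 = 8, slack = -3, bound violated (no such code; not MDS).

Singleton bound: d ≤ n − k + 1.
Here n = 16, k = 9, so n − k + 1 = 8.
Given d = 11, check d ≤ 8: NO.
Slack = (n − k + 1) − d = -3.
The slack is negative: d = 11 exceeds n − k + 1 = 8 by 3, so the Singleton bound is violated and no linear [16, 9, 11]_5 code can exist. In particular it is not MDS (MDS requires d = n − k + 1 exactly).
Description: the claimed parameters are [16, 9, 11]_5; such a code would be impossible (violates the Singleton bound).


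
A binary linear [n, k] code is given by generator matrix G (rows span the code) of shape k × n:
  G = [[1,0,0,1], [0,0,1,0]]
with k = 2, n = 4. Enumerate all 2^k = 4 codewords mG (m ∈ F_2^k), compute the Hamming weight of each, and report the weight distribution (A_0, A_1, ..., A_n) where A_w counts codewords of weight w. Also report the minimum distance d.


Weight distribution: A_0 = 1, A_1 = 1, A_2 = 1, A_3 = 1. Minimum distance d = 1.

Enumerate all 2^2 = 4 messages m ∈ F_2^2.
For each, compute codeword c = mG in F_2^4, then tally its weight.
  m = 00 → c = 0000, weight = 0.
  m = 10 → c = 1001, weight = 2.
  m = 01 → c = 0010, weight = 1.
  m = 11 → c = 1011, weight = 3.
Tally weights:
  weight 0: 1 codewords.
  weight 1: 1 codewords.
  weight 2: 1 codewords.
  weight 3: 1 codewords.
Minimum distance d = smallest w > 0 with A_w > 0 = 1.
Sanity: Σ A_w = 4 = 2^2 = 4 ✓.


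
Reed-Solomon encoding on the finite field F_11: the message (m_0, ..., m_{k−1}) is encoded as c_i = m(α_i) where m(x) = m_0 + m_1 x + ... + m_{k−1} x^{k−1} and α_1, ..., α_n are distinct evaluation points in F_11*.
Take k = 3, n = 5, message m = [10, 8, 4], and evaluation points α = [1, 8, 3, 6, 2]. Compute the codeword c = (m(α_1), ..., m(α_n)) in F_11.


c = [0, 0, 4, 4, 9]

Message polynomial: m(x) = 10 + 8·x + 4·x^2 (mod 11).
For each evaluation point α_i, compute m(α_i) mod 11:
  α_1 = 1: Horner steps 4 → 1 → 0, so m(1) = 0.
  α_2 = 8: Horner steps 4 → 7 → 0, so m(8) = 0.
  α_3 = 3: Horner steps 4 → 9 → 4, so m(3) = 4.
  α_4 = 6: Horner steps 4 → 10 → 4, so m(6) = 4.
  α_5 = 2: Horner steps 4 → 5 → 9, so m(2) = 9.
Codeword c = [0, 0, 4, 4, 9] ∈ F_11^5.


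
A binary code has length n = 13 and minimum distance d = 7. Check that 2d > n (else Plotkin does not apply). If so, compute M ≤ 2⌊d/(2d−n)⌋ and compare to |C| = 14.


Plotkin bound M ≤ 14; given |C| = 14 ≤ bound (satisfied).

Check applicability: 2d = 14, n = 13.
2d − n = 1 > 0, so Plotkin applies.
Compute d/(2d−n) = 7/1 ≈ 7.0000.
⌊d/(2d−n)⌋ = 7.
Plotkin bound: M ≤ 2·7 = 14.
Given |C| = 14, check: satisfied.
This |C| is at the Plotkin bound.


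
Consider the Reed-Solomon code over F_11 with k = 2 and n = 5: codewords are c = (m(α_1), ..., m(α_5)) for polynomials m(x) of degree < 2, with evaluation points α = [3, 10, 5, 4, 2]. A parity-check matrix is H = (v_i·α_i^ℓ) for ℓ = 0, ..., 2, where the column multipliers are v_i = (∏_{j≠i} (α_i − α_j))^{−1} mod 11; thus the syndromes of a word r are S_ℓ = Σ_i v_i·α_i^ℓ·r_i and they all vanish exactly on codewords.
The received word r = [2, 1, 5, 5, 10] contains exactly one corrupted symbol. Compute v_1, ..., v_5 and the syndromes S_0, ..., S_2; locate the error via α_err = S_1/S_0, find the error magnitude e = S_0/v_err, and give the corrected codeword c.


S = (10, 6, 8), error at position 3, error magnitude e = 8, c = [2, 1, 8, 5, 10].

Step 1: column multipliers v_i = (∏_{j≠i}(α_i − α_j))^{−1} mod 11.
  i = 1 (α = 3): (3−10)(3−5)(3−4)(3−2) = (−7)·(−2)·(−1)·1 = −14 ≡ 8, so v_1 = 8^{−1} = 7 (mod 11).
  i = 2 (α = 10): (10−3)(10−5)(10−4)(10−2) = 7·5·6·8 = 1680 ≡ 8, so v_2 = 8^{−1} = 7 (mod 11).
  i = 3 (α = 5): (5−3)(5−10)(5−4)(5−2) = 2·(−5)·1·3 = −30 ≡ 3, so v_3 = 3^{−1} = 4 (mod 11).
  i = 4 (α = 4): (4−3)(4−10)(4−5)(4−2) = 1·(−6)·(−1)·2 = 12 ≡ 1, so v_4 = 1^{−1} = 1 (mod 11).
  i = 5 (α = 2): (2−3)(2−10)(2−5)(2−4) = (−1)·(−8)·(−3)·(−2) = 48 ≡ 4, so v_5 = 4^{−1} = 3 (mod 11).
  v = [7, 7, 4, 1, 3].
Step 2: syndromes of r = [2, 1, 5, 5, 10] (all sums mod 11).
  S_0 = Σ v_i r_i = 7·2 + 7·1 + 4·5 + 1·5 + 3·10 = 76 ≡ 10.
  S_1 = Σ v_i α_i r_i = 7·3·2 + 7·10·1 + 4·5·5 + 1·4·5 + 3·2·10 = 292 ≡ 6.
  α_i^2 mod 11 = [9, 1, 3, 5, 4].
  S_2 = Σ v_i α_i^2 r_i = 7·9·2 + 7·1·1 + 4·3·5 + 1·5·5 + 3·4·10 = 338 ≡ 8.
  S = (10, 6, 8) ≠ 0, so r is not a codeword (an error is present).
Step 3: locate the error. For a single error e at position i, S_ℓ = v_i·e·α_i^ℓ, so α_err = S_1/S_0.
  S_0^{−1} = 10^{−1} = 10 (mod 11), so α_err = 6·10 = 60 ≡ 5 = α_3. Error position i = 3.
  Consistency check: S_2/S_1 = 8·2 = 16 ≡ 5 = α_err ✓ (single-error assumption holds).
Step 4: error magnitude e = S_0/v_3 = S_0·∏_{j≠3}(α_3 − α_j) = 10·3 = 30 ≡ 8 (mod 11).
Step 5: correct position 3: c_3 = r_3 − e = 5 − 8 ≡ 8 (mod 11). Hence c = [2, 1, 8, 5, 10].
  Check: interpolating c through the α_i gives m(x) = 4 + 3·x (degree < 2) with m(α_i) = c_i for every i, so c is indeed a codeword.


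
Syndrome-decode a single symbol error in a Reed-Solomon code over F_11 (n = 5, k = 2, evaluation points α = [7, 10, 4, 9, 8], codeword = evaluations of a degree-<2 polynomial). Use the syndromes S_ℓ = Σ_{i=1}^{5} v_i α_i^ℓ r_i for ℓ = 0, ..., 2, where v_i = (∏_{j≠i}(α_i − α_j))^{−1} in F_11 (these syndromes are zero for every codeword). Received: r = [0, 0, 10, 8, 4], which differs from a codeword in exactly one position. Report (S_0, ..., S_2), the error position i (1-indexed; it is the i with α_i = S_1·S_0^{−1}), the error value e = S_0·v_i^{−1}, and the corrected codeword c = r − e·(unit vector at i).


S = (7, 4, 7), error at position 2, error magnitude e = 10, c = [0, 1, 10, 8, 4].

Step 1: column multipliers v_i = (∏_{j≠i}(α_i − α_j))^{−1} mod 11.
  i = 1 (α = 7): (7−10)(7−4)(7−9)(7−8) = (−3)·3·(−2)·(−1) = −18 ≡ 4, so v_1 = 4^{−1} = 3 (mod 11).
  i = 2 (α = 10): (10−7)(10−4)(10−9)(10−8) = 3·6·1·2 = 36 ≡ 3, so v_2 = 3^{−1} = 4 (mod 11).
  i = 3 (α = 4): (4−7)(4−10)(4−9)(4−8) = (−3)·(−6)·(−5)·(−4) = 360 ≡ 8, so v_3 = 8^{−1} = 7 (mod 11).
  i = 4 (α = 9): (9−7)(9−10)(9−4)(9−8) = 2·(−1)·5·1 = −10 ≡ 1, so v_4 = 1^{−1} = 1 (mod 11).
  i = 5 (α = 8): (8−7)(8−10)(8−4)(8−9) = 1·(−2)·4·(−1) = 8 ≡ 8, so v_5 = 8^{−1} = 7 (mod 11).
  v = [3, 4, 7, 1, 7].
Step 2: syndromes of r = [0, 0, 10, 8, 4] (all sums mod 11).
  S_0 = Σ v_i r_i = 3·0 + 4·0 + 7·10 + 1·8 + 7·4 = 106 ≡ 7.
  S_1 = Σ v_i α_i r_i = 3·7·0 + 4·10·0 + 7·4·10 + 1·9·8 + 7·8·4 = 576 ≡ 4.
  α_i^2 mod 11 = [5, 1, 5, 4, 9].
  S_2 = Σ v_i α_i^2 r_i = 3·5·0 + 4·1·0 + 7·5·10 + 1·4·8 + 7·9·4 = 634 ≡ 7.
  S = (7, 4, 7) ≠ 0, so r is not a codeword (an error is present).
Step 3: locate the error. For a single error e at position i, S_ℓ = v_i·e·α_i^ℓ, so α_err = S_1/S_0.
  S_0^{−1} = 7^{−1} = 8 (mod 11), so α_err = 4·8 = 32 ≡ 10 = α_2. Error position i = 2.
  Consistency check: S_2/S_1 = 7·3 = 21 ≡ 10 = α_err ✓ (single-error assumption holds).
Step 4: error magnitude e = S_0/v_2 = S_0·∏_{j≠2}(α_2 − α_j) = 7·3 = 21 ≡ 10 (mod 11).
Step 5: correct position 2: c_2 = r_2 − e = 0 − 10 ≡ 1 (mod 11). Hence c = [0, 1, 10, 8, 4].
  Check: interpolating c through the α_i gives m(x) = 5 + 4·x (degree < 2) with m(α_i) = c_i for every i, so c is indeed a codeword.


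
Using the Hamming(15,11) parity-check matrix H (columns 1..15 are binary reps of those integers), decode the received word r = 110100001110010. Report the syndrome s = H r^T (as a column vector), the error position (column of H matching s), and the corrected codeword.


s = (0, 0, 0, 1)^T, error position = 1, corrected codeword c = 010100001110010

Compute s = H r^T mod 2 one row at a time:
  s_1 = 0 + 1 + 1 + 1 + 0 + 0 + 1 + 0 = 4 ≡ 0 (mod 2).
  s_2 = 1 + 0 + 0 + 0 + 0 + 0 + 1 + 0 = 2 ≡ 0 (mod 2).
  s_3 = 1 + 0 + 0 + 0 + 1 + 1 + 1 + 0 = 4 ≡ 0 (mod 2).
  s_4 = 1 + 0 + 0 + 0 + 1 + 1 + 0 + 0 = 3 ≡ 1 (mod 2).
s = (0, 0, 0, 1)^T — this equals column 1 of H (binary 0001), so error is at position 1.
Correct: flip bit 1 of r = 110100001110010 to get c = 010100001110010.


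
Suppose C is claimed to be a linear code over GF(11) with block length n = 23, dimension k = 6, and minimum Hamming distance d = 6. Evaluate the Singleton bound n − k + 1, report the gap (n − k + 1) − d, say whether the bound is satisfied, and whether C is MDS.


Singleton RHS = n − k + 1 = 18, slack = 12, bound satisfied, not MDS.

Singleton bound: d ≤ n − k + 1.
Here n = 23, k = 6, so n − k + 1 = 18.
Given d = 6, check d ≤ 18: YES.
Slack = (n − k + 1) − d = 12.
The code is NOT MDS (slack = 12 > 0).
Description: the claimed parameters are [23, 6, 6]_11; such a code would be non-MDS.


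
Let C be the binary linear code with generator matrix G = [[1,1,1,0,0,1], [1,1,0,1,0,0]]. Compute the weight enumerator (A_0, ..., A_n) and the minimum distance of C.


Weight distribution: A_0 = 1, A_3 = 2, A_4 = 1. Minimum distance d = 3.

Enumerate all 2^2 = 4 messages m ∈ F_2^2.
For each, compute codeword c = mG in F_2^6, then tally its weight.
  m = 00 → c = 000000, weight = 0.
  m = 10 → c = 111001, weight = 4.
  m = 01 → c = 110100, weight = 3.
  m = 11 → c = 001101, weight = 3.
Tally weights:
  weight 0: 1 codewords.
  weight 3: 2 codewords.
  weight 4: 1 codewords.
Minimum distance d = smallest w > 0 with A_w > 0 = 3.
Sanity: Σ A_w = 4 = 2^2 = 4 ✓.


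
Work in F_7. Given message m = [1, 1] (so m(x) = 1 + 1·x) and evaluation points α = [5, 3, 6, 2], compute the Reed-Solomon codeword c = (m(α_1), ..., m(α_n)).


c = [6, 4, 0, 3]

Message polynomial: m(x) = 1 + 1·x (mod 7).
For each evaluation point α_i, compute m(α_i) mod 7:
  α_1 = 5: Horner steps 1 → 6, so m(5) = 6.
  α_2 = 3: Horner steps 1 → 4, so m(3) = 4.
  α_3 = 6: Horner steps 1 → 0, so m(6) = 0.
  α_4 = 2: Horner steps 1 → 3, so m(2) = 3.
Codeword c = [6, 4, 0, 3] ∈ F_7^4.


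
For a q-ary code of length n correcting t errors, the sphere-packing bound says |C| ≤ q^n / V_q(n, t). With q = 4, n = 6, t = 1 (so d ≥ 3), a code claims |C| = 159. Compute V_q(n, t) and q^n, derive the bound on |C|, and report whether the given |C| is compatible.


V_q(n, t) = 19, q^n = 4096, Hamming bound = 215, |C| = 159 ≤ bound (satisfied).

Step 1: Compute V_q(n, t) = Σ_{j=0}^1 C(n, j) (q−1)^j.
  j = 0: C(6,0)·(3)^0 = 1·1 = 1.
  j = 1: C(6,1)·(3)^1 = 6·3 = 18.
  V_q(n, t) = 1 + 18 = 19.
Step 2: q^n = 4^6 = 4096.
Step 3: Hamming bound ⌊q^n / V_q(n,t)⌋ = ⌊4096/19⌋ = 215.
Step 4: Compare |C| = 159 to 215: satisfied.
The claimed |C| lies below the Hamming bound.


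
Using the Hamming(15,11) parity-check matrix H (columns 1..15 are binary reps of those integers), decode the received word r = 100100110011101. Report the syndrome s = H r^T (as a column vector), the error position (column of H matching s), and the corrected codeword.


s = (1, 1, 1, 1)^T, error position = 15, corrected codeword c = 100100110011100

Compute s = H r^T mod 2 one row at a time:
  s_1 = 1 + 0 + 0 + 1 + 1 + 1 + 0 + 1 = 5 ≡ 1 (mod 2).
  s_2 = 1 + 0 + 0 + 1 + 1 + 1 + 0 + 1 = 5 ≡ 1 (mod 2).
  s_3 = 0 + 0 + 0 + 1 + 0 + 1 + 0 + 1 = 3 ≡ 1 (mod 2).
  s_4 = 1 + 0 + 0 + 1 + 0 + 1 + 1 + 1 = 5 ≡ 1 (mod 2).
s = (1, 1, 1, 1)^T — this equals column 15 of H (binary 1111), so error is at position 15.
Correct: flip bit 15 of r = 100100110011101 to get c = 100100110011100.


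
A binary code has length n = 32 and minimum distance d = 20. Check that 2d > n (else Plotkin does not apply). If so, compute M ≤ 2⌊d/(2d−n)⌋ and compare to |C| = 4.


Plotkin bound M ≤ 4; given |C| = 4 ≤ bound (satisfied).

Check applicability: 2d = 40, n = 32.
2d − n = 8 > 0, so Plotkin applies.
Compute d/(2d−n) = 20/8 ≈ 2.5000.
⌊d/(2d−n)⌋ = 2.
Plotkin bound: M ≤ 2·2 = 4.
Given |C| = 4, check: satisfied.
This |C| is at the Plotkin bound.


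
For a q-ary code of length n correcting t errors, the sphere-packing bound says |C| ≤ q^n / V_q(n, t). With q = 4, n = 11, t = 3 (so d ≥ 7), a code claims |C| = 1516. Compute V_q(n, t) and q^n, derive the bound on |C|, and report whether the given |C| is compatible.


V_q(n, t) = 4984, q^n = 4194304, Hamming bound = 841, |C| = 1516 > bound (violated).

Step 1: Compute V_q(n, t) = Σ_{j=0}^3 C(n, j) (q−1)^j.
  j = 0: C(11,0)·(3)^0 = 1·1 = 1.
  j = 1: C(11,1)·(3)^1 = 11·3 = 33.
  j = 2: C(11,2)·(3)^2 = 55·9 = 495.
  j = 3: C(11,3)·(3)^3 = 165·27 = 4455.
  V_q(n, t) = 1 + 33 + 495 + 4455 = 4984.
Step 2: q^n = 4^11 = 4194304.
Step 3: Hamming bound ⌊q^n / V_q(n,t)⌋ = ⌊4194304/4984⌋ = 841.
Step 4: Compare |C| = 1516 to 841: violated.
The claimed |C| lies above the Hamming bound, so no 4-ary code of length 11 with d ≥ 7 can have 1516 codewords.


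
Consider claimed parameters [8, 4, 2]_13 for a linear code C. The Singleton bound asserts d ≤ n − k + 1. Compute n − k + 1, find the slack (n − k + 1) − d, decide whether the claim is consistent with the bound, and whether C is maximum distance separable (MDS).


Singleton RHS = n − k + 1 = 5, slack = 3, bound satisfied, not MDS.

Singleton bound: d ≤ n − k + 1.
Here n = 8, k = 4, so n − k + 1 = 5.
Given d = 2, check d ≤ 5: YES.
Slack = (n − k + 1) − d = 3.
The code is NOT MDS (slack = 3 > 0).
Description: the claimed parameters are [8, 4, 2]_13; such a code would be non-MDS.


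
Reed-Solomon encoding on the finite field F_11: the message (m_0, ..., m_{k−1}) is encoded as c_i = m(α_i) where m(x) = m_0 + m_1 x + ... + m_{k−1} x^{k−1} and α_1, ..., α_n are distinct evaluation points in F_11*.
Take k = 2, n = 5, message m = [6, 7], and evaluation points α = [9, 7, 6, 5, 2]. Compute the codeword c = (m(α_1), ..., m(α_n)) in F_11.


c = [3, 0, 4, 8, 9]

Message polynomial: m(x) = 6 + 7·x (mod 11).
For each evaluation point α_i, compute m(α_i) mod 11:
  α_1 = 9: Horner steps 7 → 3, so m(9) = 3.
  α_2 = 7: Horner steps 7 → 0, so m(7) = 0.
  α_3 = 6: Horner steps 7 → 4, so m(6) = 4.
  α_4 = 5: Horner steps 7 → 8, so m(5) = 8.
  α_5 = 2: Horner steps 7 → 9, so m(2) = 9.
Codeword c = [3, 0, 4, 8, 9] ∈ F_11^5.


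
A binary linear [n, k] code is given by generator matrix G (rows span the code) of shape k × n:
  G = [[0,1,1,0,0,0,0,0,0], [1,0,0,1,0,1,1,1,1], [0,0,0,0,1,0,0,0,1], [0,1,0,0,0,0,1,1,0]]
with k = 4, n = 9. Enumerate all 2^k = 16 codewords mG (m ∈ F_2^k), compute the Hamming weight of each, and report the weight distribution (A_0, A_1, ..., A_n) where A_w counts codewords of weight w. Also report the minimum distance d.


Weight distribution: A_0 = 1, A_2 = 2, A_3 = 2, A_4 = 1, A_5 = 6, A_6 = 2, A_8 = 2. Minimum distance d = 2.

Enumerate all 2^4 = 16 messages m ∈ F_2^4.
For each, compute codeword c = mG in F_2^9, then tally its weight.
  m = 0000 → c = 000000000, weight = 0.
  m = 1000 → c = 011000000, weight = 2.
  m = 0100 → c = 100101111, weight = 6.
  m = 1100 → c = 111101111, weight = 8.
  m = 0010 → c = 000010001, weight = 2.
  m = 1010 → c = 011010001, weight = 4.
  m = 0110 → c = 100111110, weight = 6.
  m = 1110 → c = 111111110, weight = 8.
  m = 0001 → c = 010000110, weight = 3.
  m = 1001 → c = 001000110, weight = 3.
  m = 0101 → c = 110101001, weight = 5.
  m = 1101 → c = 101101001, weight = 5.
  m = 0011 → c = 010010111, weight = 5.
  m = 1011 → c = 001010111, weight = 5.
  m = 0111 → c = 110111000, weight = 5.
  m = 1111 → c = 101111000, weight = 5.
Tally weights:
  weight 0: 1 codewords.
  weight 2: 2 codewords.
  weight 3: 2 codewords.
  weight 4: 1 codewords.
  weight 5: 6 codewords.
  weight 6: 2 codewords.
  weight 8: 2 codewords.
Minimum distance d = smallest w > 0 with A_w > 0 = 2.
Sanity: Σ A_w = 16 = 2^4 = 16 ✓.


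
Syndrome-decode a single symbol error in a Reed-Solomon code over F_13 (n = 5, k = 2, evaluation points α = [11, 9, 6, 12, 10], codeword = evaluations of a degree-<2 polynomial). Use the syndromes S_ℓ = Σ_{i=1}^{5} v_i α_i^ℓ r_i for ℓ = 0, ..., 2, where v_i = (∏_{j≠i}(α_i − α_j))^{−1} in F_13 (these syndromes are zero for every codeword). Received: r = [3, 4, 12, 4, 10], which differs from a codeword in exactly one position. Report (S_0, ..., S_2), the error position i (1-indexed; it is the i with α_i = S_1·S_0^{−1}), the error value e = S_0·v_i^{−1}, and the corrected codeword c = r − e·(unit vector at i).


S = (6, 7, 6), error at position 4, error magnitude e = 8, c = [3, 4, 12, 9, 10].

Step 1: column multipliers v_i = (∏_{j≠i}(α_i − α_j))^{−1} mod 13.
  i = 1 (α = 11): (11−9)(11−6)(11−12)(11−10) = 2·5·(−1)·1 = −10 ≡ 3, so v_1 = 3^{−1} = 9 (mod 13).
  i = 2 (α = 9): (9−11)(9−6)(9−12)(9−10) = (−2)·3·(−3)·(−1) = −18 ≡ 8, so v_2 = 8^{−1} = 5 (mod 13).
  i = 3 (α = 6): (6−11)(6−9)(6−12)(6−10) = (−5)·(−3)·(−6)·(−4) = 360 ≡ 9, so v_3 = 9^{−1} = 3 (mod 13).
  i = 4 (α = 12): (12−11)(12−9)(12−6)(12−10) = 1·3·6·2 = 36 ≡ 10, so v_4 = 10^{−1} = 4 (mod 13).
  i = 5 (α = 10): (10−11)(10−9)(10−6)(10−12) = (−1)·1·4·(−2) = 8 ≡ 8, so v_5 = 8^{−1} = 5 (mod 13).
  v = [9, 5, 3, 4, 5].
Step 2: syndromes of r = [3, 4, 12, 4, 10] (all sums mod 13).
  S_0 = Σ v_i r_i = 9·3 + 5·4 + 3·12 + 4·4 + 5·10 = 149 ≡ 6.
  S_1 = Σ v_i α_i r_i = 9·11·3 + 5·9·4 + 3·6·12 + 4·12·4 + 5·10·10 = 1385 ≡ 7.
  α_i^2 mod 13 = [4, 3, 10, 1, 9].
  S_2 = Σ v_i α_i^2 r_i = 9·4·3 + 5·3·4 + 3·10·12 + 4·1·4 + 5·9·10 = 994 ≡ 6.
  S = (6, 7, 6) ≠ 0, so r is not a codeword (an error is present).
Step 3: locate the error. For a single error e at position i, S_ℓ = v_i·e·α_i^ℓ, so α_err = S_1/S_0.
  S_0^{−1} = 6^{−1} = 11 (mod 13), so α_err = 7·11 = 77 ≡ 12 = α_4. Error position i = 4.
  Consistency check: S_2/S_1 = 6·2 = 12 ≡ 12 = α_err ✓ (single-error assumption holds).
Step 4: error magnitude e = S_0/v_4 = S_0·∏_{j≠4}(α_4 − α_j) = 6·10 = 60 ≡ 8 (mod 13).
Step 5: correct position 4: c_4 = r_4 − e = 4 − 8 ≡ 9 (mod 13). Hence c = [3, 4, 12, 9, 10].
  Check: interpolating c through the α_i gives m(x) = 2 + 6·x (degree < 2) with m(α_i) = c_i for every i, so c is indeed a codeword.


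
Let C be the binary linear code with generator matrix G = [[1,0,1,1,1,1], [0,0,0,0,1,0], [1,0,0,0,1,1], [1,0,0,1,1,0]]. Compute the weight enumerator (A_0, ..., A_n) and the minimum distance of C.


Weight distribution: A_0 = 1, A_1 = 1, A_2 = 6, A_3 = 6, A_4 = 1, A_5 = 1. Minimum distance d = 1.

Enumerate all 2^4 = 16 messages m ∈ F_2^4.
For each, compute codeword c = mG in F_2^6, then tally its weight.
  m = 0000 → c = 000000, weight = 0.
  m = 1000 → c = 101111, weight = 5.
  m = 0100 → c = 000010, weight = 1.
  m = 1100 → c = 101101, weight = 4.
  m = 0010 → c = 100011, weight = 3.
  m = 1010 → c = 001100, weight = 2.
  m = 0110 → c = 100001, weight = 2.
  m = 1110 → c = 001110, weight = 3.
  m = 0001 → c = 100110, weight = 3.
  m = 1001 → c = 001001, weight = 2.
  m = 0101 → c = 100100, weight = 2.
  m = 1101 → c = 001011, weight = 3.
  m = 0011 → c = 000101, weight = 2.
  m = 1011 → c = 101010, weight = 3.
  m = 0111 → c = 000111, weight = 3.
  m = 1111 → c = 101000, weight = 2.
Tally weights:
  weight 0: 1 codewords.
  weight 1: 1 codewords.
  weight 2: 6 codewords.
  weight 3: 6 codewords.
  weight 4: 1 codewords.
  weight 5: 1 codewords.
Minimum distance d = smallest w > 0 with A_w > 0 = 1.
Sanity: Σ A_w = 16 = 2^4 = 16 ✓.


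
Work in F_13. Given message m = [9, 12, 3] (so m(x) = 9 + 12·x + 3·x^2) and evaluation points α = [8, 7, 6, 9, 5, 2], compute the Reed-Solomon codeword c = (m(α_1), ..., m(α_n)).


c = [11, 6, 7, 9, 1, 6]

Message polynomial: m(x) = 9 + 12·x + 3·x^2 (mod 13).
For each evaluation point α_i, compute m(α_i) mod 13:
  α_1 = 8: Horner steps 3 → 10 → 11, so m(8) = 11.
  α_2 = 7: Horner steps 3 → 7 → 6, so m(7) = 6.
  α_3 = 6: Horner steps 3 → 4 → 7, so m(6) = 7.
  α_4 = 9: Horner steps 3 → 0 → 9, so m(9) = 9.
  α_5 = 5: Horner steps 3 → 1 → 1, so m(5) = 1.
  α_6 = 2: Horner steps 3 → 5 → 6, so m(2) = 6.
Codeword c = [11, 6, 7, 9, 1, 6] ∈ F_13^6.


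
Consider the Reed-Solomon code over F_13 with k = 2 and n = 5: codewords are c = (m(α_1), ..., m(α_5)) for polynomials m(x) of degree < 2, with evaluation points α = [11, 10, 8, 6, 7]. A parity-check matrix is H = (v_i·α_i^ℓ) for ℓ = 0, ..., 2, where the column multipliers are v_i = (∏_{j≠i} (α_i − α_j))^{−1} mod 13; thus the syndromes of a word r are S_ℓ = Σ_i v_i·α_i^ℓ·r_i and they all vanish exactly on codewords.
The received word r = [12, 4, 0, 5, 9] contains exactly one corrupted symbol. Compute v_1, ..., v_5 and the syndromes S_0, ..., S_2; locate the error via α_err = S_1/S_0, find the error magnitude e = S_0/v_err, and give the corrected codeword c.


S = (11, 6, 8), error at position 2, error magnitude e = 9, c = [12, 8, 0, 5, 9].

Step 1: column multipliers v_i = (∏_{j≠i}(α_i − α_j))^{−1} mod 13.
  i = 1 (α = 11): (11−10)(11−8)(11−6)(11−7) = 1·3·5·4 = 60 ≡ 8, so v_1 = 8^{−1} = 5 (mod 13).
  i = 2 (α = 10): (10−11)(10−8)(10−6)(10−7) = (−1)·2·4·3 = −24 ≡ 2, so v_2 = 2^{−1} = 7 (mod 13).
  i = 3 (α = 8): (8−11)(8−10)(8−6)(8−7) = (−3)·(−2)·2·1 = 12 ≡ 12, so v_3 = 12^{−1} = 12 (mod 13).
  i = 4 (α = 6): (6−11)(6−10)(6−8)(6−7) = (−5)·(−4)·(−2)·(−1) = 40 ≡ 1, so v_4 = 1^{−1} = 1 (mod 13).
  i = 5 (α = 7): (7−11)(7−10)(7−8)(7−6) = (−4)·(−3)·(−1)·1 = −12 ≡ 1, so v_5 = 1^{−1} = 1 (mod 13).
  v = [5, 7, 12, 1, 1].
Step 2: syndromes of r = [12, 4, 0, 5, 9] (all sums mod 13).
  S_0 = Σ v_i r_i = 5·12 + 7·4 + 12·0 + 1·5 + 1·9 = 102 ≡ 11.
  S_1 = Σ v_i α_i r_i = 5·11·12 + 7·10·4 + 12·8·0 + 1·6·5 + 1·7·9 = 1033 ≡ 6.
  α_i^2 mod 13 = [4, 9, 12, 10, 10].
  S_2 = Σ v_i α_i^2 r_i = 5·4·12 + 7·9·4 + 12·12·0 + 1·10·5 + 1·10·9 = 632 ≡ 8.
  S = (11, 6, 8) ≠ 0, so r is not a codeword (an error is present).
Step 3: locate the error. For a single error e at position i, S_ℓ = v_i·e·α_i^ℓ, so α_err = S_1/S_0.
  S_0^{−1} = 11^{−1} = 6 (mod 13), so α_err = 6·6 = 36 ≡ 10 = α_2. Error position i = 2.
  Consistency check: S_2/S_1 = 8·11 = 88 ≡ 10 = α_err ✓ (single-error assumption holds).
Step 4: error magnitude e = S_0/v_2 = S_0·∏_{j≠2}(α_2 − α_j) = 11·2 = 22 ≡ 9 (mod 13).
Step 5: correct position 2: c_2 = r_2 − e = 4 − 9 ≡ 8 (mod 13). Hence c = [12, 8, 0, 5, 9].
  Check: interpolating c through the α_i gives m(x) = 7 + 4·x (degree < 2) with m(α_i) = c_i for every i, so c is indeed a codeword.


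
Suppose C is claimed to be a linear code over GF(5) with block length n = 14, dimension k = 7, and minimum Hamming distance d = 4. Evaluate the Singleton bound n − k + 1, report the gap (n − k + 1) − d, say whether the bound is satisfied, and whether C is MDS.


Singleton RHS = n − k + 1 = 8, slack = 4, bound satisfied, not MDS.

Singleton bound: d ≤ n − k + 1.
Here n = 14, k = 7, so n − k + 1 = 8.
Given d = 4, check d ≤ 8: YES.
Slack = (n − k + 1) − d = 4.
The code is NOT MDS (slack = 4 > 0).
Description: the claimed parameters are [14, 7, 4]_5; such a code would be non-MDS.


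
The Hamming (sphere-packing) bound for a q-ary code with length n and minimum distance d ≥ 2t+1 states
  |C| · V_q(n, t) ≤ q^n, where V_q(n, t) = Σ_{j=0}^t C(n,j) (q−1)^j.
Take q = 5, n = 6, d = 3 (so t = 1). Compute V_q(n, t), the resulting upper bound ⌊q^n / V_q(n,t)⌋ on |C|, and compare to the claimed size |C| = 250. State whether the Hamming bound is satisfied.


V_q(n, t) = 25, q^n = 15625, Hamming bound = 625, |C| = 250 ≤ bound (satisfied).

Step 1: Compute V_q(n, t) = Σ_{j=0}^1 C(n, j) (q−1)^j.
  j = 0: C(6,0)·(4)^0 = 1·1 = 1.
  j = 1: C(6,1)·(4)^1 = 6·4 = 24.
  V_q(n, t) = 1 + 24 = 25.
Step 2: q^n = 5^6 = 15625.
Step 3: Hamming bound ⌊q^n / V_q(n,t)⌋ = ⌊15625/25⌋ = 625.
Step 4: Compare |C| = 250 to 625: satisfied.
The claimed |C| lies below the Hamming bound.


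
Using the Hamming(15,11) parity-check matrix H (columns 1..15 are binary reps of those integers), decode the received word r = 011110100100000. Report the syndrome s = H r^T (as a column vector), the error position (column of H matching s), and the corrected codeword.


s = (1, 1, 0, 1)^T, error position = 13, corrected codeword c = 011110100100100

Compute s = H r^T mod 2 one row at a time:
  s_1 = 0 + 0 + 1 + 0 + 0 + 0 + 0 + 0 = 1 ≡ 1 (mod 2).
  s_2 = 1 + 1 + 0 + 1 + 0 + 0 + 0 + 0 = 3 ≡ 1 (mod 2).
  s_3 = 1 + 1 + 0 + 1 + 1 + 0 + 0 + 0 = 4 ≡ 0 (mod 2).
  s_4 = 0 + 1 + 1 + 1 + 0 + 0 + 0 + 0 = 3 ≡ 1 (mod 2).
s = (1, 1, 0, 1)^T — this equals column 13 of H (binary 1101), so error is at position 13.
Correct: flip bit 13 of r = 011110100100000 to get c = 011110100100100.


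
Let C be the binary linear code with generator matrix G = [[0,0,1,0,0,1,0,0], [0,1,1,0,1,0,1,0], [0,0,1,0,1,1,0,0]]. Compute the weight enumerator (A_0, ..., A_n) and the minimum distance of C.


Weight distribution: A_0 = 1, A_1 = 1, A_2 = 1, A_3 = 3, A_4 = 2. Minimum distance d = 1.

Enumerate all 2^3 = 8 messages m ∈ F_2^3.
For each, compute codeword c = mG in F_2^8, then tally its weight.
  m = 000 → c = 00000000, weight = 0.
  m = 100 → c = 00100100, weight = 2.
  m = 010 → c = 01101010, weight = 4.
  m = 110 → c = 01001110, weight = 4.
  m = 001 → c = 00101100, weight = 3.
  m = 101 → c = 00001000, weight = 1.
  m = 011 → c = 01000110, weight = 3.
  m = 111 → c = 01100010, weight = 3.
Tally weights:
  weight 0: 1 codewords.
  weight 1: 1 codewords.
  weight 2: 1 codewords.
  weight 3: 3 codewords.
  weight 4: 2 codewords.
Minimum distance d = smallest w > 0 with A_w > 0 = 1.
Sanity: Σ A_w = 8 = 2^3 = 8 ✓.


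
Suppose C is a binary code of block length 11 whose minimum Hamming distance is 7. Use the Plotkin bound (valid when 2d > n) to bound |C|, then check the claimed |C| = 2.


Plotkin bound M ≤ 4; given |C| = 2 ≤ bound (satisfied).

Check applicability: 2d = 14, n = 11.
2d − n = 3 > 0, so Plotkin applies.
Compute d/(2d−n) = 7/3 ≈ 2.3333.
⌊d/(2d−n)⌋ = 2.
Plotkin bound: M ≤ 2·2 = 4.
Given |C| = 2, check: satisfied.
This |C| is below the Plotkin bound.


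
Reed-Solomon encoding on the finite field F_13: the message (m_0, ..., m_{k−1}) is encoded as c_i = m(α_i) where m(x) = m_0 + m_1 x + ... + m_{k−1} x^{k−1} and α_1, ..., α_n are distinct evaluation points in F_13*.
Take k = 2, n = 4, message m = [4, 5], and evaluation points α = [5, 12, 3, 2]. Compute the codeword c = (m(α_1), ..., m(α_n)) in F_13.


c = [3, 12, 6, 1]

Message polynomial: m(x) = 4 + 5·x (mod 13).
For each evaluation point α_i, compute m(α_i) mod 13:
  α_1 = 5: Horner steps 5 → 3, so m(5) = 3.
  α_2 = 12: Horner steps 5 → 12, so m(12) = 12.
  α_3 = 3: Horner steps 5 → 6, so m(3) = 6.
  α_4 = 2: Horner steps 5 → 1, so m(2) = 1.
Codeword c = [3, 12, 6, 1] ∈ F_13^4.


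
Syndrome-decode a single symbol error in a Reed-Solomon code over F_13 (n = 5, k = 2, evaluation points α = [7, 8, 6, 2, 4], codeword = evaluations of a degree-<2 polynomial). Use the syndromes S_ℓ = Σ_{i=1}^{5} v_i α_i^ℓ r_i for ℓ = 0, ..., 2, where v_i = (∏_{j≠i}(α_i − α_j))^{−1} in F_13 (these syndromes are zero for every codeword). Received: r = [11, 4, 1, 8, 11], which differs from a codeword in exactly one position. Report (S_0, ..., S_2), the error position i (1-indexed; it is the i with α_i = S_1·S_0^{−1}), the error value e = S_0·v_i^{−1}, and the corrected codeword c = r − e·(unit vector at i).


S = (12, 6, 3), error at position 1, error magnitude e = 2, c = [9, 4, 1, 8, 11].

Step 1: column multipliers v_i = (∏_{j≠i}(α_i − α_j))^{−1} mod 13.
  i = 1 (α = 7): (7−8)(7−6)(7−2)(7−4) = (−1)·1·5·3 = −15 ≡ 11, so v_1 = 11^{−1} = 6 (mod 13).
  i = 2 (α = 8): (8−7)(8−6)(8−2)(8−4) = 1·2·6·4 = 48 ≡ 9, so v_2 = 9^{−1} = 3 (mod 13).
  i = 3 (α = 6): (6−7)(6−8)(6−2)(6−4) = (−1)·(−2)·4·2 = 16 ≡ 3, so v_3 = 3^{−1} = 9 (mod 13).
  i = 4 (α = 2): (2−7)(2−8)(2−6)(2−4) = (−5)·(−6)·(−4)·(−2) = 240 ≡ 6, so v_4 = 6^{−1} = 11 (mod 13).
  i = 5 (α = 4): (4−7)(4−8)(4−6)(4−2) = (−3)·(−4)·(−2)·2 = −48 ≡ 4, so v_5 = 4^{−1} = 10 (mod 13).
  v = [6, 3, 9, 11, 10].
Step 2: syndromes of r = [11, 4, 1, 8, 11] (all sums mod 13).
  S_0 = Σ v_i r_i = 6·11 + 3·4 + 9·1 + 11·8 + 10·11 = 285 ≡ 12.
  S_1 = Σ v_i α_i r_i = 6·7·11 + 3·8·4 + 9·6·1 + 11·2·8 + 10·4·11 = 1228 ≡ 6.
  α_i^2 mod 13 = [10, 12, 10, 4, 3].
  S_2 = Σ v_i α_i^2 r_i = 6·10·11 + 3·12·4 + 9·10·1 + 11·4·8 + 10·3·11 = 1576 ≡ 3.
  S = (12, 6, 3) ≠ 0, so r is not a codeword (an error is present).
Step 3: locate the error. For a single error e at position i, S_ℓ = v_i·e·α_i^ℓ, so α_err = S_1/S_0.
  S_0^{−1} = 12^{−1} = 12 (mod 13), so α_err = 6·12 = 72 ≡ 7 = α_1. Error position i = 1.
  Consistency check: S_2/S_1 = 3·11 = 33 ≡ 7 = α_err ✓ (single-error assumption holds).
Step 4: error magnitude e = S_0/v_1 = S_0·∏_{j≠1}(α_1 − α_j) = 12·11 = 132 ≡ 2 (mod 13).
Step 5: correct position 1: c_1 = r_1 − e = 11 − 2 ≡ 9 (mod 13). Hence c = [9, 4, 1, 8, 11].
  Check: interpolating c through the α_i gives m(x) = 5 + 8·x (degree < 2) with m(α_i) = c_i for every i, so c is indeed a codeword.


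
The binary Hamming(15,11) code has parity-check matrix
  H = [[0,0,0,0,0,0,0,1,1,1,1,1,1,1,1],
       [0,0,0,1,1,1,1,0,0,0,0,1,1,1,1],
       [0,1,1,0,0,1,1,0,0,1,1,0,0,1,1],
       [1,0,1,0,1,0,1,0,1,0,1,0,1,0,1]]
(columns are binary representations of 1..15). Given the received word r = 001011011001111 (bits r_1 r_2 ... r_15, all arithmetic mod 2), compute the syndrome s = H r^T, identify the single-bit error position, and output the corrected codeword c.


s = (0, 0, 0, 1)^T, error position = 1, corrected codeword c = 101011011001111

Compute s = H r^T mod 2 one row at a time:
  s_1 = 1 + 1 + 0 + 0 + 1 + 1 + 1 + 1 = 6 ≡ 0 (mod 2).
  s_2 = 0 + 1 + 1 + 0 + 1 + 1 + 1 + 1 = 6 ≡ 0 (mod 2).
  s_3 = 0 + 1 + 1 + 0 + 0 + 0 + 1 + 1 = 4 ≡ 0 (mod 2).
  s_4 = 0 + 1 + 1 + 0 + 1 + 0 + 1 + 1 = 5 ≡ 1 (mod 2).
s = (0, 0, 0, 1)^T — this equals column 1 of H (binary 0001), so error is at position 1.
Correct: flip bit 1 of r = 001011011001111 to get c = 101011011001111.


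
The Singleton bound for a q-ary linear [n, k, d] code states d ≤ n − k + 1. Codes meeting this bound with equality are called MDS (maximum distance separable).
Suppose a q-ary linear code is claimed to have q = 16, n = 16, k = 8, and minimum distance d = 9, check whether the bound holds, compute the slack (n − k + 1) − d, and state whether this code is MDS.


Singleton RHS = n − k + 1 = 9, slack = 0, bound satisfied, MDS.

Singleton bound: d ≤ n − k + 1.
Here n = 16, k = 8, so n − k + 1 = 9.
Given d = 9, check d ≤ 9: YES.
Slack = (n − k + 1) − d = 0.
The code is MDS (slack = 0).
Description: the claimed parameters are [16, 8, 9]_16; such a code would be MDS (meets Singleton bound).


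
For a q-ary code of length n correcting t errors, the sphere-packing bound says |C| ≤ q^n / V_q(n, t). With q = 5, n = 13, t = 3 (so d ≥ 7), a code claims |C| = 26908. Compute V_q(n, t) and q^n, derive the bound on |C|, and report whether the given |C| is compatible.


V_q(n, t) = 19605, q^n = 1220703125, Hamming bound = 62264, |C| = 26908 ≤ bound (satisfied).

Step 1: Compute V_q(n, t) = Σ_{j=0}^3 C(n, j) (q−1)^j.
  j = 0: C(13,0)·(4)^0 = 1·1 = 1.
  j = 1: C(13,1)·(4)^1 = 13·4 = 52.
  j = 2: C(13,2)·(4)^2 = 78·16 = 1248.
  j = 3: C(13,3)·(4)^3 = 286·64 = 18304.
  V_q(n, t) = 1 + 52 + 1248 + 18304 = 19605.
Step 2: q^n = 5^13 = 1220703125.
Step 3: Hamming bound ⌊q^n / V_q(n,t)⌋ = ⌊1220703125/19605⌋ = 62264.
Step 4: Compare |C| = 26908 to 62264: satisfied.
The claimed |C| lies below the Hamming bound.


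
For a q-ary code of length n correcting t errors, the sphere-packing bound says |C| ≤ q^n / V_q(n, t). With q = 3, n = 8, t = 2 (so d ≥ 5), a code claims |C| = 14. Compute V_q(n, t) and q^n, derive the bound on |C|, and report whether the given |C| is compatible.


V_q(n, t) = 129, q^n = 6561, Hamming bound = 50, |C| = 14 ≤ bound (satisfied).

Step 1: Compute V_q(n, t) = Σ_{j=0}^2 C(n, j) (q−1)^j.
  j = 0: C(8,0)·(2)^0 = 1·1 = 1.
  j = 1: C(8,1)·(2)^1 = 8·2 = 16.
  j = 2: C(8,2)·(2)^2 = 28·4 = 112.
  V_q(n, t) = 1 + 16 + 112 = 129.
Step 2: q^n = 3^8 = 6561.
Step 3: Hamming bound ⌊q^n / V_q(n,t)⌋ = ⌊6561/129⌋ = 50.
Step 4: Compare |C| = 14 to 50: satisfied.
The claimed |C| lies below the Hamming bound.


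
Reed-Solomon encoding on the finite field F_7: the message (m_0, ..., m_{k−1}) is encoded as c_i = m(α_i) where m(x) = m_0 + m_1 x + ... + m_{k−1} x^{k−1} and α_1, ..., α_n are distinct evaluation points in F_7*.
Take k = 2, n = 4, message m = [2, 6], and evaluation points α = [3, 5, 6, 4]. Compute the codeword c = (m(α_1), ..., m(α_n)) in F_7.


c = [6, 4, 3, 5]

Message polynomial: m(x) = 2 + 6·x (mod 7).
For each evaluation point α_i, compute m(α_i) mod 7:
  α_1 = 3: Horner steps 6 → 6, so m(3) = 6.
  α_2 = 5: Horner steps 6 → 4, so m(5) = 4.
  α_3 = 6: Horner steps 6 → 3, so m(6) = 3.
  α_4 = 4: Horner steps 6 → 5, so m(4) = 5.
Codeword c = [6, 4, 3, 5] ∈ F_7^4.


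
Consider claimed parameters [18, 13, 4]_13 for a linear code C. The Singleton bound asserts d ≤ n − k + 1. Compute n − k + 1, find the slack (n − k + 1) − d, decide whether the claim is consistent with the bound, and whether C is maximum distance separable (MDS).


Singleton RHS = n − k + 1 = 6, slack = 2, bound satisfied, not MDS.

Singleton bound: d ≤ n − k + 1.
Here n = 18, k = 13, so n − k + 1 = 6.
Given d = 4, check d ≤ 6: YES.
Slack = (n − k + 1) − d = 2.
The code is NOT MDS (slack = 2 > 0).
Description: the claimed parameters are [18, 13, 4]_13; such a code would be non-MDS.


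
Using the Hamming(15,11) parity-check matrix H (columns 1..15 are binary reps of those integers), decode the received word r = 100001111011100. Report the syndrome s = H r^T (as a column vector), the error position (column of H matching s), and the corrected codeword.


s = (1, 0, 1, 1)^T, error position = 11, corrected codeword c = 100001111001100

Compute s = H r^T mod 2 one row at a time:
  s_1 = 1 + 1 + 0 + 1 + 1 + 1 + 0 + 0 = 5 ≡ 1 (mod 2).
  s_2 = 0 + 0 + 1 + 1 + 1 + 1 + 0 + 0 = 4 ≡ 0 (mod 2).
  s_3 = 0 + 0 + 1 + 1 + 0 + 1 + 0 + 0 = 3 ≡ 1 (mod 2).
  s_4 = 1 + 0 + 0 + 1 + 1 + 1 + 1 + 0 = 5 ≡ 1 (mod 2).
s = (1, 0, 1, 1)^T — this equals column 11 of H (binary 1011), so error is at position 11.
Correct: flip bit 11 of r = 100001111011100 to get c = 100001111001100.


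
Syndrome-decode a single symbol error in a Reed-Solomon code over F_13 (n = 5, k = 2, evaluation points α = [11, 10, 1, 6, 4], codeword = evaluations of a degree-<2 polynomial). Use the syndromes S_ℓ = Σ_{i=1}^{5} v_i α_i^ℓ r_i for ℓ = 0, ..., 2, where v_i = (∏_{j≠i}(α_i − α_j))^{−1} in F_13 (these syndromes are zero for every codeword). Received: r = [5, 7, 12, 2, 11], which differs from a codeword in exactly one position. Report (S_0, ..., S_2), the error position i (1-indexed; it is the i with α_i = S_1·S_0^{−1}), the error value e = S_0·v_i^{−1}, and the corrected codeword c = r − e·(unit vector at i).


S = (12, 9, 10), error at position 5, error magnitude e = 5, c = [5, 7, 12, 2, 6].

Step 1: column multipliers v_i = (∏_{j≠i}(α_i − α_j))^{−1} mod 13.
  i = 1 (α = 11): (11−10)(11−1)(11−6)(11−4) = 1·10·5·7 = 350 ≡ 12, so v_1 = 12^{−1} = 12 (mod 13).
  i = 2 (α = 10): (10−11)(10−1)(10−6)(10−4) = (−1)·9·4·6 = −216 ≡ 5, so v_2 = 5^{−1} = 8 (mod 13).
  i = 3 (α = 1): (1−11)(1−10)(1−6)(1−4) = (−10)·(−9)·(−5)·(−3) = 1350 ≡ 11, so v_3 = 11^{−1} = 6 (mod 13).
  i = 4 (α = 6): (6−11)(6−10)(6−1)(6−4) = (−5)·(−4)·5·2 = 200 ≡ 5, so v_4 = 5^{−1} = 8 (mod 13).
  i = 5 (α = 4): (4−11)(4−10)(4−1)(4−6) = (−7)·(−6)·3·(−2) = −252 ≡ 8, so v_5 = 8^{−1} = 5 (mod 13).
  v = [12, 8, 6, 8, 5].
Step 2: syndromes of r = [5, 7, 12, 2, 11] (all sums mod 13).
  S_0 = Σ v_i r_i = 12·5 + 8·7 + 6·12 + 8·2 + 5·11 = 259 ≡ 12.
  S_1 = Σ v_i α_i r_i = 12·11·5 + 8·10·7 + 6·1·12 + 8·6·2 + 5·4·11 = 1608 ≡ 9.
  α_i^2 mod 13 = [4, 9, 1, 10, 3].
  S_2 = Σ v_i α_i^2 r_i = 12·4·5 + 8·9·7 + 6·1·12 + 8·10·2 + 5·3·11 = 1141 ≡ 10.
  S = (12, 9, 10) ≠ 0, so r is not a codeword (an error is present).
Step 3: locate the error. For a single error e at position i, S_ℓ = v_i·e·α_i^ℓ, so α_err = S_1/S_0.
  S_0^{−1} = 12^{−1} = 12 (mod 13), so α_err = 9·12 = 108 ≡ 4 = α_5. Error position i = 5.
  Consistency check: S_2/S_1 = 10·3 = 30 ≡ 4 = α_err ✓ (single-error assumption holds).
Step 4: error magnitude e = S_0/v_5 = S_0·∏_{j≠5}(α_5 − α_j) = 12·8 = 96 ≡ 5 (mod 13).
Step 5: correct position 5: c_5 = r_5 − e = 11 − 5 ≡ 6 (mod 13). Hence c = [5, 7, 12, 2, 6].
  Check: interpolating c through the α_i gives m(x) = 1 + 11·x (degree < 2) with m(α_i) = c_i for every i, so c is indeed a codeword.
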